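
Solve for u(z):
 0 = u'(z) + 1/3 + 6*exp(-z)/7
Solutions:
 u(z) = C1 - z/3 + 6*exp(-z)/7


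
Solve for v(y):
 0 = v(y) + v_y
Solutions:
 v(y) = C1*exp(-y)


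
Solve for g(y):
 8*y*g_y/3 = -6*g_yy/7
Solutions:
 g(y) = C1 + C2*erf(sqrt(14)*y/3)


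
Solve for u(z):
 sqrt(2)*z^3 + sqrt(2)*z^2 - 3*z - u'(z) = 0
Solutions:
 u(z) = C1 + sqrt(2)*z^4/4 + sqrt(2)*z^3/3 - 3*z^2/2


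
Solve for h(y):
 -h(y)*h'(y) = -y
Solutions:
 h(y) = -sqrt(C1 + y^2)
 h(y) = sqrt(C1 + y^2)


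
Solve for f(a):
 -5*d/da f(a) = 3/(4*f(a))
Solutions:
 f(a) = -sqrt(C1 - 30*a)/10
 f(a) = sqrt(C1 - 30*a)/10


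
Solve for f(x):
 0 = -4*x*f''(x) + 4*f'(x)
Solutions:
 f(x) = C1 + C2*x^2


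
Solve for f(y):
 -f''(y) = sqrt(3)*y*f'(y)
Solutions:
 f(y) = C1 + C2*erf(sqrt(2)*3^(1/4)*y/2)


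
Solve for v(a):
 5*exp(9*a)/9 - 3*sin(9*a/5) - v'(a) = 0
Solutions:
 v(a) = C1 + 5*exp(9*a)/81 + 5*cos(9*a/5)/3


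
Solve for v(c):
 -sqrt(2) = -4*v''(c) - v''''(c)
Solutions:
 v(c) = C1 + C2*c + C3*sin(2*c) + C4*cos(2*c) + sqrt(2)*c^2/8


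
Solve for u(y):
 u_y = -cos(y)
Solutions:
 u(y) = C1 - sin(y)


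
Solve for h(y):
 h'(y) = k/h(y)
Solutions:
 h(y) = -sqrt(C1 + 2*k*y)
 h(y) = sqrt(C1 + 2*k*y)


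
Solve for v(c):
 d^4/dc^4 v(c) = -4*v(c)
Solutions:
 v(c) = (C1*sin(c) + C2*cos(c))*exp(-c) + (C3*sin(c) + C4*cos(c))*exp(c)


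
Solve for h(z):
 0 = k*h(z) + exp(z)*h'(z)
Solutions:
 h(z) = C1*exp(k*exp(-z))


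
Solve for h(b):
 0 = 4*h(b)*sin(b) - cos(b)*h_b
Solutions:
 h(b) = C1/cos(b)^4


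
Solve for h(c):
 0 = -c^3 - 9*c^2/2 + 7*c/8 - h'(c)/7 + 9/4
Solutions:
 h(c) = C1 - 7*c^4/4 - 21*c^3/2 + 49*c^2/16 + 63*c/4


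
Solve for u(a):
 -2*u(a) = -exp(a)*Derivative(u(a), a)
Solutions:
 u(a) = C1*exp(-2*exp(-a))


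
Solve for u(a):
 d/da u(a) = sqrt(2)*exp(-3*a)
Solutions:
 u(a) = C1 - sqrt(2)*exp(-3*a)/3


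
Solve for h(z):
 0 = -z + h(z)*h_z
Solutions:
 h(z) = -sqrt(C1 + z^2)
 h(z) = sqrt(C1 + z^2)


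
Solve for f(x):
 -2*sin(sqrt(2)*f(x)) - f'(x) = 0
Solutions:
 f(x) = sqrt(2)*(pi - acos((-exp(2*sqrt(2)*C1) - exp(4*sqrt(2)*x))/(exp(2*sqrt(2)*C1) - exp(4*sqrt(2)*x)))/2)
 f(x) = sqrt(2)*acos((-exp(2*sqrt(2)*C1) - exp(4*sqrt(2)*x))/(exp(2*sqrt(2)*C1) - exp(4*sqrt(2)*x)))/2


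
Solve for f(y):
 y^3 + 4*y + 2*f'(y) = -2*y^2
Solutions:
 f(y) = C1 - y^4/8 - y^3/3 - y^2


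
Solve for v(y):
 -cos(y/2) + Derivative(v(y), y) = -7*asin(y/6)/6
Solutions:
 v(y) = C1 - 7*y*asin(y/6)/6 - 7*sqrt(36 - y^2)/6 + 2*sin(y/2)


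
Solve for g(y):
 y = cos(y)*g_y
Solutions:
 g(y) = C1 + Integral(y/cos(y), y)


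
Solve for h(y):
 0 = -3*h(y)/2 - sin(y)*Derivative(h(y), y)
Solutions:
 h(y) = C1*(cos(y) + 1)^(3/4)/(cos(y) - 1)^(3/4)


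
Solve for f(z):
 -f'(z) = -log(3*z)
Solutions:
 f(z) = C1 + z*log(z) - z + z*log(3)


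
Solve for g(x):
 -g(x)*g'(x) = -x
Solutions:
 g(x) = -sqrt(C1 + x^2)
 g(x) = sqrt(C1 + x^2)


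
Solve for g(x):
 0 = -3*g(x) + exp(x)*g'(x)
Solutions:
 g(x) = C1*exp(-3*exp(-x))


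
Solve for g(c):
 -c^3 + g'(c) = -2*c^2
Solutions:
 g(c) = C1 + c^4/4 - 2*c^3/3


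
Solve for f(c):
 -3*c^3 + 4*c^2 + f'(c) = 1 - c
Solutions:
 f(c) = C1 + 3*c^4/4 - 4*c^3/3 - c^2/2 + c


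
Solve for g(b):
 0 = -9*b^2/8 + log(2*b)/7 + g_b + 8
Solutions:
 g(b) = C1 + 3*b^3/8 - b*log(b)/7 - 55*b/7 - b*log(2)/7


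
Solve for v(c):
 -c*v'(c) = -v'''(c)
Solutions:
 v(c) = C1 + Integral(C2*airyai(c) + C3*airybi(c), c)


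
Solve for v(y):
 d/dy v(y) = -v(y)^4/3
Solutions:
 v(y) = (-1 - sqrt(3)*I)*(1/(C1 + y))^(1/3)/2
 v(y) = (-1 + sqrt(3)*I)*(1/(C1 + y))^(1/3)/2
 v(y) = (1/(C1 + y))^(1/3)


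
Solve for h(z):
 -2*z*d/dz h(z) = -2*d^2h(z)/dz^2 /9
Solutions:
 h(z) = C1 + C2*erfi(3*sqrt(2)*z/2)


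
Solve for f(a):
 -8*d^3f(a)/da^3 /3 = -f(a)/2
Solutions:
 f(a) = C3*exp(2^(2/3)*3^(1/3)*a/4) + (C1*sin(2^(2/3)*3^(5/6)*a/8) + C2*cos(2^(2/3)*3^(5/6)*a/8))*exp(-2^(2/3)*3^(1/3)*a/8)


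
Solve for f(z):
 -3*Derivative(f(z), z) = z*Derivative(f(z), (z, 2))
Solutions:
 f(z) = C1 + C2/z^2


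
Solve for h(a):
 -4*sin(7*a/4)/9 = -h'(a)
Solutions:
 h(a) = C1 - 16*cos(7*a/4)/63


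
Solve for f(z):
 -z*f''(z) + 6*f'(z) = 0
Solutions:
 f(z) = C1 + C2*z^7


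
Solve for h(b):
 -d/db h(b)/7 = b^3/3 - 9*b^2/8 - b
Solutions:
 h(b) = C1 - 7*b^4/12 + 21*b^3/8 + 7*b^2/2


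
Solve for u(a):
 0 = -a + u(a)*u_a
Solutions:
 u(a) = -sqrt(C1 + a^2)
 u(a) = sqrt(C1 + a^2)


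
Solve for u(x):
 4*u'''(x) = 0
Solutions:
 u(x) = C1 + C2*x + C3*x^2


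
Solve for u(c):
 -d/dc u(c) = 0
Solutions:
 u(c) = C1


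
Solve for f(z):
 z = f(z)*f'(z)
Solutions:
 f(z) = -sqrt(C1 + z^2)
 f(z) = sqrt(C1 + z^2)


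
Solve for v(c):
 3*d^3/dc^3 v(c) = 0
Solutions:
 v(c) = C1 + C2*c + C3*c^2


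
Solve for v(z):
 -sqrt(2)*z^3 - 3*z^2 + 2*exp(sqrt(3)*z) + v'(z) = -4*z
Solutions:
 v(z) = C1 + sqrt(2)*z^4/4 + z^3 - 2*z^2 - 2*sqrt(3)*exp(sqrt(3)*z)/3


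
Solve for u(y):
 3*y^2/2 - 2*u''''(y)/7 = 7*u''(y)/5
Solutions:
 u(y) = C1 + C2*y + C3*sin(7*sqrt(10)*y/10) + C4*cos(7*sqrt(10)*y/10) + 5*y^4/56 - 75*y^2/343


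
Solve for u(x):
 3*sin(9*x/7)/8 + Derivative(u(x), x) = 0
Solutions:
 u(x) = C1 + 7*cos(9*x/7)/24


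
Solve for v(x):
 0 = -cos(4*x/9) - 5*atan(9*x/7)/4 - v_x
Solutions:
 v(x) = C1 - 5*x*atan(9*x/7)/4 + 35*log(81*x^2 + 49)/72 - 9*sin(4*x/9)/4


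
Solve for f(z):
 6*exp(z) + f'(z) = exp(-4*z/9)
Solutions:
 f(z) = C1 - 6*exp(z) - 9*exp(-4*z/9)/4


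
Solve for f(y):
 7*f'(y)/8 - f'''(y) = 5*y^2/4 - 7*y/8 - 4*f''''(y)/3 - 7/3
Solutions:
 f(y) = C1 + C2*exp(y*((sqrt(399) + 20)^(-1/3) + 2 + (sqrt(399) + 20)^(1/3))/8)*sin(sqrt(3)*y*(-(sqrt(399) + 20)^(1/3) + (sqrt(399) + 20)^(-1/3))/8) + C3*exp(y*((sqrt(399) + 20)^(-1/3) + 2 + (sqrt(399) + 20)^(1/3))/8)*cos(sqrt(3)*y*(-(sqrt(399) + 20)^(1/3) + (sqrt(399) + 20)^(-1/3))/8) + C4*exp(y*(-(sqrt(399) + 20)^(1/3) - 1/(sqrt(399) + 20)^(1/3) + 1)/4) + 10*y^3/21 - y^2/2 + 88*y/147


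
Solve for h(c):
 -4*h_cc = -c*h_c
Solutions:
 h(c) = C1 + C2*erfi(sqrt(2)*c/4)


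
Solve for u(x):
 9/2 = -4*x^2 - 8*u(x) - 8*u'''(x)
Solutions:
 u(x) = C3*exp(-x) - x^2/2 + (C1*sin(sqrt(3)*x/2) + C2*cos(sqrt(3)*x/2))*exp(x/2) - 9/16


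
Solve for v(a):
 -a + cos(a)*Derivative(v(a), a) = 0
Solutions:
 v(a) = C1 + Integral(a/cos(a), a)


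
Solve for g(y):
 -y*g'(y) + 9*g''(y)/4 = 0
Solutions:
 g(y) = C1 + C2*erfi(sqrt(2)*y/3)


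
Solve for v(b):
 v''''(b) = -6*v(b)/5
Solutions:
 v(b) = (C1*sin(10^(3/4)*3^(1/4)*b/10) + C2*cos(10^(3/4)*3^(1/4)*b/10))*exp(-10^(3/4)*3^(1/4)*b/10) + (C3*sin(10^(3/4)*3^(1/4)*b/10) + C4*cos(10^(3/4)*3^(1/4)*b/10))*exp(10^(3/4)*3^(1/4)*b/10)


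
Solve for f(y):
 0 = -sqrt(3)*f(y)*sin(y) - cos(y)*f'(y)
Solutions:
 f(y) = C1*cos(y)^(sqrt(3))


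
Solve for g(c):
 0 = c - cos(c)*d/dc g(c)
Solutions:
 g(c) = C1 + Integral(c/cos(c), c)


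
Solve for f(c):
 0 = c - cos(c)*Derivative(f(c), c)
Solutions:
 f(c) = C1 + Integral(c/cos(c), c)


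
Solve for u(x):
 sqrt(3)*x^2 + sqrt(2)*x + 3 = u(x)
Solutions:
 u(x) = sqrt(3)*x^2 + sqrt(2)*x + 3


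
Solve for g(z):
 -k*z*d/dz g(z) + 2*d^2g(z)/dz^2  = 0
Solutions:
 g(z) = Piecewise((-sqrt(pi)*C1*erf(z*sqrt(-k)/2)/sqrt(-k) - C2, (k > 0) | (k < 0)), (-C1*z - C2, True))


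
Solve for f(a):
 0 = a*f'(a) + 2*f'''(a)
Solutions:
 f(a) = C1 + Integral(C2*airyai(-2^(2/3)*a/2) + C3*airybi(-2^(2/3)*a/2), a)


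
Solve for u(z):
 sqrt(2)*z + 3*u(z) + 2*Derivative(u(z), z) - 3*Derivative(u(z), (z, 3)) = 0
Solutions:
 u(z) = C1*exp(-2^(1/3)*z*(4/(sqrt(697) + 27)^(1/3) + 2^(1/3)*(sqrt(697) + 27)^(1/3))/12)*sin(2^(1/3)*sqrt(3)*z*(-2^(1/3)*(sqrt(697) + 27)^(1/3) + 4/(sqrt(697) + 27)^(1/3))/12) + C2*exp(-2^(1/3)*z*(4/(sqrt(697) + 27)^(1/3) + 2^(1/3)*(sqrt(697) + 27)^(1/3))/12)*cos(2^(1/3)*sqrt(3)*z*(-2^(1/3)*(sqrt(697) + 27)^(1/3) + 4/(sqrt(697) + 27)^(1/3))/12) + C3*exp(2^(1/3)*z*(4/(sqrt(697) + 27)^(1/3) + 2^(1/3)*(sqrt(697) + 27)^(1/3))/6) - sqrt(2)*z/3 + 2*sqrt(2)/9


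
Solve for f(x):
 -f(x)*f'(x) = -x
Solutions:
 f(x) = -sqrt(C1 + x^2)
 f(x) = sqrt(C1 + x^2)


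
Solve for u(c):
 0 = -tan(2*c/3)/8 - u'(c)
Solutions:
 u(c) = C1 + 3*log(cos(2*c/3))/16


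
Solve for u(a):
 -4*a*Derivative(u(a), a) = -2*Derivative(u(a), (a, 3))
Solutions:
 u(a) = C1 + Integral(C2*airyai(2^(1/3)*a) + C3*airybi(2^(1/3)*a), a)


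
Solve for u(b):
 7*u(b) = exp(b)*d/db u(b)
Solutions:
 u(b) = C1*exp(-7*exp(-b))


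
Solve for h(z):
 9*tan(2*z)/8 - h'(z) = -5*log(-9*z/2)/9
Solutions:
 h(z) = C1 + 5*z*log(-z)/9 - 5*z/9 - 5*z*log(2)/9 + 10*z*log(3)/9 - 9*log(cos(2*z))/16


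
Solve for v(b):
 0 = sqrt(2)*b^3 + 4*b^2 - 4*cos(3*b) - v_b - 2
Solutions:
 v(b) = C1 + sqrt(2)*b^4/4 + 4*b^3/3 - 2*b - 4*sin(3*b)/3


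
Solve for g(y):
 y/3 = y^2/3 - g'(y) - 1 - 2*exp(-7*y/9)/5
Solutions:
 g(y) = C1 + y^3/9 - y^2/6 - y + 18*exp(-7*y/9)/35


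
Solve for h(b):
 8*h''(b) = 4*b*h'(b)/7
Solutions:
 h(b) = C1 + C2*erfi(sqrt(7)*b/14)


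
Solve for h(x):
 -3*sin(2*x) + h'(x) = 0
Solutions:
 h(x) = C1 - 3*cos(2*x)/2


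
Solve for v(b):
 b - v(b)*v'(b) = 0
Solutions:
 v(b) = -sqrt(C1 + b^2)
 v(b) = sqrt(C1 + b^2)


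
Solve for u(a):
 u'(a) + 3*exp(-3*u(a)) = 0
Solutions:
 u(a) = log(C1 - 9*a)/3
 u(a) = log((-3^(1/3) - 3^(5/6)*I)*(C1 - 3*a)^(1/3)/2)
 u(a) = log((-3^(1/3) + 3^(5/6)*I)*(C1 - 3*a)^(1/3)/2)


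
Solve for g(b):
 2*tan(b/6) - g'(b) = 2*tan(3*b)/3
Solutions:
 g(b) = C1 - 12*log(cos(b/6)) + 2*log(cos(3*b))/9


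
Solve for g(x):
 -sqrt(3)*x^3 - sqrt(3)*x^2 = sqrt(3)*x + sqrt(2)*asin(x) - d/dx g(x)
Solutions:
 g(x) = C1 + sqrt(3)*x^4/4 + sqrt(3)*x^3/3 + sqrt(3)*x^2/2 + sqrt(2)*(x*asin(x) + sqrt(1 - x^2))


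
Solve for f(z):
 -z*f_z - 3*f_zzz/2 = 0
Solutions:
 f(z) = C1 + Integral(C2*airyai(-2^(1/3)*3^(2/3)*z/3) + C3*airybi(-2^(1/3)*3^(2/3)*z/3), z)


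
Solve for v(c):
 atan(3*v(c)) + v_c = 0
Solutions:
 Integral(1/atan(3*_y), (_y, v(c))) = C1 - c


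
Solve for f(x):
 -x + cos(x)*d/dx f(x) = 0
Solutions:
 f(x) = C1 + Integral(x/cos(x), x)


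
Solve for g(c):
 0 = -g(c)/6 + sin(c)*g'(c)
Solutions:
 g(c) = C1*(cos(c) - 1)^(1/12)/(cos(c) + 1)^(1/12)


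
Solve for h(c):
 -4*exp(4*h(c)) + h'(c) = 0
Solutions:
 h(c) = log(-(-1/(C1 + 16*c))^(1/4))
 h(c) = log(-1/(C1 + 16*c))/4
 h(c) = log(-I*(-1/(C1 + 16*c))^(1/4))
 h(c) = log(I*(-1/(C1 + 16*c))^(1/4))


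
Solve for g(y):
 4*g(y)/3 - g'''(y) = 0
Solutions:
 g(y) = C3*exp(6^(2/3)*y/3) + (C1*sin(2^(2/3)*3^(1/6)*y/2) + C2*cos(2^(2/3)*3^(1/6)*y/2))*exp(-6^(2/3)*y/6)


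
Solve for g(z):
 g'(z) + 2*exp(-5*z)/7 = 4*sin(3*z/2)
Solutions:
 g(z) = C1 - 8*cos(3*z/2)/3 + 2*exp(-5*z)/35


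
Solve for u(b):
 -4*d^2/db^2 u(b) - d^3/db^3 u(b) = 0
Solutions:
 u(b) = C1 + C2*b + C3*exp(-4*b)


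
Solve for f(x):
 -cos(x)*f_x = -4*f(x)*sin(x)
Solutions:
 f(x) = C1/cos(x)^4


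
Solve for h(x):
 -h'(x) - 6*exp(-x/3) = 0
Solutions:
 h(x) = C1 + 18*exp(-x/3)


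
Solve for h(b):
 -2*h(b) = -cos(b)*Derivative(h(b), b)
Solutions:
 h(b) = C1*(sin(b) + 1)/(sin(b) - 1)


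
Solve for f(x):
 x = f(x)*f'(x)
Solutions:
 f(x) = -sqrt(C1 + x^2)
 f(x) = sqrt(C1 + x^2)


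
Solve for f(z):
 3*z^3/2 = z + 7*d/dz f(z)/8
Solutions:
 f(z) = C1 + 3*z^4/7 - 4*z^2/7


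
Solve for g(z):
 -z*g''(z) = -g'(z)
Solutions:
 g(z) = C1 + C2*z^2


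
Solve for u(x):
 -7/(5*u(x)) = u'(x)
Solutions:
 u(x) = -sqrt(C1 - 70*x)/5
 u(x) = sqrt(C1 - 70*x)/5


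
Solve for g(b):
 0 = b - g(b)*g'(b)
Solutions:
 g(b) = -sqrt(C1 + b^2)
 g(b) = sqrt(C1 + b^2)


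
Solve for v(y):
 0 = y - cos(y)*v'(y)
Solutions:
 v(y) = C1 + Integral(y/cos(y), y)


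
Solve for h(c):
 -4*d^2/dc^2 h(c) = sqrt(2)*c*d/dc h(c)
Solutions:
 h(c) = C1 + C2*erf(2^(3/4)*c/4)


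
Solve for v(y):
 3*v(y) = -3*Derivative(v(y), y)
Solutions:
 v(y) = C1*exp(-y)


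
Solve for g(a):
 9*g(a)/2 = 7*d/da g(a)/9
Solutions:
 g(a) = C1*exp(81*a/14)


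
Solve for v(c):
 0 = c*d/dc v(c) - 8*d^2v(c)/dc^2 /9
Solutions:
 v(c) = C1 + C2*erfi(3*c/4)


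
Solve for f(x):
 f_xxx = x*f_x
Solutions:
 f(x) = C1 + Integral(C2*airyai(x) + C3*airybi(x), x)


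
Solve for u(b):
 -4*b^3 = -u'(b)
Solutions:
 u(b) = C1 + b^4


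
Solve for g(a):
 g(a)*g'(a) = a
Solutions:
 g(a) = -sqrt(C1 + a^2)
 g(a) = sqrt(C1 + a^2)


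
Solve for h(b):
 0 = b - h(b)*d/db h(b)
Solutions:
 h(b) = -sqrt(C1 + b^2)
 h(b) = sqrt(C1 + b^2)


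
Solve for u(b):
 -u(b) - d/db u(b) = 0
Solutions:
 u(b) = C1*exp(-b)


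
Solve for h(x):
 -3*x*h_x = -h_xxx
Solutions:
 h(x) = C1 + Integral(C2*airyai(3^(1/3)*x) + C3*airybi(3^(1/3)*x), x)


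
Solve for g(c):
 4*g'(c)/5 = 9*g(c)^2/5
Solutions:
 g(c) = -4/(C1 + 9*c)


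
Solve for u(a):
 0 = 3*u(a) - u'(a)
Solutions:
 u(a) = C1*exp(3*a)


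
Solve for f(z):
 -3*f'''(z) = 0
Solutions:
 f(z) = C1 + C2*z + C3*z^2


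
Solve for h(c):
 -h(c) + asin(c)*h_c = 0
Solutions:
 h(c) = C1*exp(Integral(1/asin(c), c))


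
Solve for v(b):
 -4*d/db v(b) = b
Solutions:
 v(b) = C1 - b^2/8


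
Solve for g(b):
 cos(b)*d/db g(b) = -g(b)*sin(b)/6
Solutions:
 g(b) = C1*cos(b)^(1/6)


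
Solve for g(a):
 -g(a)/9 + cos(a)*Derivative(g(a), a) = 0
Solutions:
 g(a) = C1*(sin(a) + 1)^(1/18)/(sin(a) - 1)^(1/18)


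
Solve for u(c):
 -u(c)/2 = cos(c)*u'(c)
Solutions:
 u(c) = C1*(sin(c) - 1)^(1/4)/(sin(c) + 1)^(1/4)


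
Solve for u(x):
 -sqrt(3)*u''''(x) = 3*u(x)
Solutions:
 u(x) = (C1*sin(sqrt(2)*3^(1/8)*x/2) + C2*cos(sqrt(2)*3^(1/8)*x/2))*exp(-sqrt(2)*3^(1/8)*x/2) + (C3*sin(sqrt(2)*3^(1/8)*x/2) + C4*cos(sqrt(2)*3^(1/8)*x/2))*exp(sqrt(2)*3^(1/8)*x/2)


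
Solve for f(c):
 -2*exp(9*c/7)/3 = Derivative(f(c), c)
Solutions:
 f(c) = C1 - 14*exp(9*c/7)/27


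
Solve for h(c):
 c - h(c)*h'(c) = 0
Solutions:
 h(c) = -sqrt(C1 + c^2)
 h(c) = sqrt(C1 + c^2)


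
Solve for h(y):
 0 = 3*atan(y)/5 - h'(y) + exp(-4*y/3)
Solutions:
 h(y) = C1 + 3*y*atan(y)/5 - 3*log(y^2 + 1)/10 - 3*exp(-4*y/3)/4


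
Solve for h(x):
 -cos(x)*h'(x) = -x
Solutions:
 h(x) = C1 + Integral(x/cos(x), x)


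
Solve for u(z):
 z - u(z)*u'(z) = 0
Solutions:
 u(z) = -sqrt(C1 + z^2)
 u(z) = sqrt(C1 + z^2)


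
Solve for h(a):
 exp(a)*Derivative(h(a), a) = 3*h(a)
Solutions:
 h(a) = C1*exp(-3*exp(-a))


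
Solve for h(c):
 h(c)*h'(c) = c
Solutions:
 h(c) = -sqrt(C1 + c^2)
 h(c) = sqrt(C1 + c^2)


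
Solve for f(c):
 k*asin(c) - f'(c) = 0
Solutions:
 f(c) = C1 + k*(c*asin(c) + sqrt(1 - c^2))


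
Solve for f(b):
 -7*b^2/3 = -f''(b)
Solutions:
 f(b) = C1 + C2*b + 7*b^4/36


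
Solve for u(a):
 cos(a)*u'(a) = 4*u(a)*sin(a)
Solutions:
 u(a) = C1/cos(a)^4


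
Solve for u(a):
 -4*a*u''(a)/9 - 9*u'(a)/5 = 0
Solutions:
 u(a) = C1 + C2/a^(61/20)


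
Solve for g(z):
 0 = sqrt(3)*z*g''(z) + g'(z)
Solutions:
 g(z) = C1 + C2*z^(1 - sqrt(3)/3)


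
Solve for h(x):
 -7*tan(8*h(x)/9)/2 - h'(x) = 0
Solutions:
 h(x) = -9*asin(C1*exp(-28*x/9))/8 + 9*pi/8
 h(x) = 9*asin(C1*exp(-28*x/9))/8


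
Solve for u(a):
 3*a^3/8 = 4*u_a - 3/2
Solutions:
 u(a) = C1 + 3*a^4/128 + 3*a/8


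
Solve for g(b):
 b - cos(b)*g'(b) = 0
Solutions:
 g(b) = C1 + Integral(b/cos(b), b)


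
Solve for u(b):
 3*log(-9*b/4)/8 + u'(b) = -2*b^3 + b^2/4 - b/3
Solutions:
 u(b) = C1 - b^4/2 + b^3/12 - b^2/6 - 3*b*log(-b)/8 + 3*b*(-2*log(3) + 1 + 2*log(2))/8


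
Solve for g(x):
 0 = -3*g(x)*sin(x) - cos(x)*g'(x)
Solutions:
 g(x) = C1*cos(x)^3


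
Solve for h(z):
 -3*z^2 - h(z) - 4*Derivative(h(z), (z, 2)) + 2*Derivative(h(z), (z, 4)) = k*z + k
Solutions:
 h(z) = C1*exp(-z*sqrt(1 + sqrt(6)/2)) + C2*exp(z*sqrt(1 + sqrt(6)/2)) + C3*sin(z*sqrt(-1 + sqrt(6)/2)) + C4*cos(z*sqrt(-1 + sqrt(6)/2)) - k*z - k - 3*z^2 + 24


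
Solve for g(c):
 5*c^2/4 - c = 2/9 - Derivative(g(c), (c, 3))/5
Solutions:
 g(c) = C1 + C2*c + C3*c^2 - 5*c^5/48 + 5*c^4/24 + 5*c^3/27


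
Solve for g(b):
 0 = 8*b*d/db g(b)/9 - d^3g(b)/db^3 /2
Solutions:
 g(b) = C1 + Integral(C2*airyai(2*6^(1/3)*b/3) + C3*airybi(2*6^(1/3)*b/3), b)


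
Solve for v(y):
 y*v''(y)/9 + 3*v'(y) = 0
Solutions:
 v(y) = C1 + C2/y^26


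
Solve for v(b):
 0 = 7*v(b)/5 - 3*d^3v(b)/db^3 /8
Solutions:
 v(b) = C3*exp(2*15^(2/3)*7^(1/3)*b/15) + (C1*sin(3^(1/6)*5^(2/3)*7^(1/3)*b/5) + C2*cos(3^(1/6)*5^(2/3)*7^(1/3)*b/5))*exp(-15^(2/3)*7^(1/3)*b/15)


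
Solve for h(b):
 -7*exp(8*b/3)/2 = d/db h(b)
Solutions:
 h(b) = C1 - 21*exp(8*b/3)/16


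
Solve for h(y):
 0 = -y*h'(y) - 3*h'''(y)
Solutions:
 h(y) = C1 + Integral(C2*airyai(-3^(2/3)*y/3) + C3*airybi(-3^(2/3)*y/3), y)


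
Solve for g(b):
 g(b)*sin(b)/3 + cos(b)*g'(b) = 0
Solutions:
 g(b) = C1*cos(b)^(1/3)


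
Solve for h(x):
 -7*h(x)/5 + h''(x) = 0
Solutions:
 h(x) = C1*exp(-sqrt(35)*x/5) + C2*exp(sqrt(35)*x/5)


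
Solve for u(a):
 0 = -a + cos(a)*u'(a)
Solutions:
 u(a) = C1 + Integral(a/cos(a), a)


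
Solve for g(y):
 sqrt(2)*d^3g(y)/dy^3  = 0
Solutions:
 g(y) = C1 + C2*y + C3*y^2


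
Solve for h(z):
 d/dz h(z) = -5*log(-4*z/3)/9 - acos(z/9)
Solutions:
 h(z) = C1 - 5*z*log(-z)/9 - z*acos(z/9) - 10*z*log(2)/9 + 5*z/9 + 5*z*log(3)/9 + sqrt(81 - z^2)


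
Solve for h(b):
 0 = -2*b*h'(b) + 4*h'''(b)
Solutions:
 h(b) = C1 + Integral(C2*airyai(2^(2/3)*b/2) + C3*airybi(2^(2/3)*b/2), b)


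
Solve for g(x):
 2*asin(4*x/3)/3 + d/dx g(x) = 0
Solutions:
 g(x) = C1 - 2*x*asin(4*x/3)/3 - sqrt(9 - 16*x^2)/6


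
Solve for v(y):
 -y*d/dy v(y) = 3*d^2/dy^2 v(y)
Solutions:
 v(y) = C1 + C2*erf(sqrt(6)*y/6)


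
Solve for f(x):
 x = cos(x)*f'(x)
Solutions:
 f(x) = C1 + Integral(x/cos(x), x)


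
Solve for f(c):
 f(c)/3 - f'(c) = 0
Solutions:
 f(c) = C1*exp(c/3)


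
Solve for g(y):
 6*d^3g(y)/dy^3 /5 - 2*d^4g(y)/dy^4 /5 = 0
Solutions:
 g(y) = C1 + C2*y + C3*y^2 + C4*exp(3*y)


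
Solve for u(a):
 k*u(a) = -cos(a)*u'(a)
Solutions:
 u(a) = C1*exp(k*(log(sin(a) - 1) - log(sin(a) + 1))/2)


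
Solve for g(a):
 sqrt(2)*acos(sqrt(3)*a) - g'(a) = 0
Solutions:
 g(a) = C1 + sqrt(2)*(a*acos(sqrt(3)*a) - sqrt(3)*sqrt(1 - 3*a^2)/3)


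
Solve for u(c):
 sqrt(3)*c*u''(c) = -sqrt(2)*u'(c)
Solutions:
 u(c) = C1 + C2*c^(1 - sqrt(6)/3)


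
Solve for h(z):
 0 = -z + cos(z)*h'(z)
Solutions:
 h(z) = C1 + Integral(z/cos(z), z)


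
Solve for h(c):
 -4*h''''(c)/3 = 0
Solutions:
 h(c) = C1 + C2*c + C3*c^2 + C4*c^3


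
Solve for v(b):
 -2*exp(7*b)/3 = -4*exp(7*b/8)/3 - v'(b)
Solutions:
 v(b) = C1 - 32*exp(7*b/8)/21 + 2*exp(7*b)/21


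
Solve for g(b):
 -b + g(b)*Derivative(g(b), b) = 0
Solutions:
 g(b) = -sqrt(C1 + b^2)
 g(b) = sqrt(C1 + b^2)


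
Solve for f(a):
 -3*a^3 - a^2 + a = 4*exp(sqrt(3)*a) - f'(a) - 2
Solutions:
 f(a) = C1 + 3*a^4/4 + a^3/3 - a^2/2 - 2*a + 4*sqrt(3)*exp(sqrt(3)*a)/3


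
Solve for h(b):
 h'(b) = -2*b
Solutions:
 h(b) = C1 - b^2


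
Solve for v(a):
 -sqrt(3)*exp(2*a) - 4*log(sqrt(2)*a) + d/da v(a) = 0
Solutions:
 v(a) = C1 + 4*a*log(a) + 2*a*(-2 + log(2)) + sqrt(3)*exp(2*a)/2


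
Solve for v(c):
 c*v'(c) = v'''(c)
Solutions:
 v(c) = C1 + Integral(C2*airyai(c) + C3*airybi(c), c)


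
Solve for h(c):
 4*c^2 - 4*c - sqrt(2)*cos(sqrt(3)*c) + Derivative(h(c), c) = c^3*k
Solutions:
 h(c) = C1 + c^4*k/4 - 4*c^3/3 + 2*c^2 + sqrt(6)*sin(sqrt(3)*c)/3


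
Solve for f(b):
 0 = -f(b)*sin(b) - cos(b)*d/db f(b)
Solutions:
 f(b) = C1*cos(b)


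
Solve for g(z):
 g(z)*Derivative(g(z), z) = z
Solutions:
 g(z) = -sqrt(C1 + z^2)
 g(z) = sqrt(C1 + z^2)


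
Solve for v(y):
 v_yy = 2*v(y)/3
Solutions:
 v(y) = C1*exp(-sqrt(6)*y/3) + C2*exp(sqrt(6)*y/3)


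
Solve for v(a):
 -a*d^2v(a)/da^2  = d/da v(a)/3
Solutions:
 v(a) = C1 + C2*a^(2/3)


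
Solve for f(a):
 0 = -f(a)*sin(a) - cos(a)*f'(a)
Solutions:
 f(a) = C1*cos(a)


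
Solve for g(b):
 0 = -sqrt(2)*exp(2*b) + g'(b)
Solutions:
 g(b) = C1 + sqrt(2)*exp(2*b)/2


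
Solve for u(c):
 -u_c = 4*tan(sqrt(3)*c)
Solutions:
 u(c) = C1 + 4*sqrt(3)*log(cos(sqrt(3)*c))/3


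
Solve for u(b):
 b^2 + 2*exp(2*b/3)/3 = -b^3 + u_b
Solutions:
 u(b) = C1 + b^4/4 + b^3/3 + exp(2*b/3)


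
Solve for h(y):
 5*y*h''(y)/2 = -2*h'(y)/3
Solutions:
 h(y) = C1 + C2*y^(11/15)


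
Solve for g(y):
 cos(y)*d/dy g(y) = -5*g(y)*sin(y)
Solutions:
 g(y) = C1*cos(y)^5


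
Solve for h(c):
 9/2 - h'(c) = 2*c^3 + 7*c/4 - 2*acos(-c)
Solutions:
 h(c) = C1 - c^4/2 - 7*c^2/8 + 2*c*acos(-c) + 9*c/2 + 2*sqrt(1 - c^2)


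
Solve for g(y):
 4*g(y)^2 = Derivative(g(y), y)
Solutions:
 g(y) = -1/(C1 + 4*y)


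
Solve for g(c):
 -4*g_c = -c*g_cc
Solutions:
 g(c) = C1 + C2*c^5


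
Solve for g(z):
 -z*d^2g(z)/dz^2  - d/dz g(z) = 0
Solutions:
 g(z) = C1 + C2*log(z)


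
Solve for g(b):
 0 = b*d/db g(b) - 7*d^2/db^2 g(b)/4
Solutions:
 g(b) = C1 + C2*erfi(sqrt(14)*b/7)


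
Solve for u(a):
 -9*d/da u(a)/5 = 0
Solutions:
 u(a) = C1


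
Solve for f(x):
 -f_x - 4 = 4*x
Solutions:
 f(x) = C1 - 2*x^2 - 4*x


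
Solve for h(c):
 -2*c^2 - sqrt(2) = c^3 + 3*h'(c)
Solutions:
 h(c) = C1 - c^4/12 - 2*c^3/9 - sqrt(2)*c/3


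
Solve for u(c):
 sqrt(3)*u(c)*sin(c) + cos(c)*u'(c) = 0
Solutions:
 u(c) = C1*cos(c)^(sqrt(3))


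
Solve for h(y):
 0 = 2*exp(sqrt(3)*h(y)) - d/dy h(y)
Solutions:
 h(y) = sqrt(3)*(2*log(-1/(C1 + 2*y)) - log(3))/6


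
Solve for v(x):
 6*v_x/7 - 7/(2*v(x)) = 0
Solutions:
 v(x) = -sqrt(C1 + 294*x)/6
 v(x) = sqrt(C1 + 294*x)/6


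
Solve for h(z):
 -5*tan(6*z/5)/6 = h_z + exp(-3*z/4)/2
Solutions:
 h(z) = C1 - 25*log(tan(6*z/5)^2 + 1)/72 + 2*exp(-3*z/4)/3


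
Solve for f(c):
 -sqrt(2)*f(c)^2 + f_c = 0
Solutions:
 f(c) = -1/(C1 + sqrt(2)*c)


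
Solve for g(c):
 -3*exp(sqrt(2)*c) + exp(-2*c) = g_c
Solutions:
 g(c) = C1 - 3*sqrt(2)*exp(sqrt(2)*c)/2 - exp(-2*c)/2


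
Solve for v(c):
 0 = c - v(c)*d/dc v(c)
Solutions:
 v(c) = -sqrt(C1 + c^2)
 v(c) = sqrt(C1 + c^2)


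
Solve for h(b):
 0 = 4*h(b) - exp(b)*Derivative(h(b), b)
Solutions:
 h(b) = C1*exp(-4*exp(-b))


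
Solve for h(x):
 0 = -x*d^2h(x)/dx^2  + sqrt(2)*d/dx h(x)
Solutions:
 h(x) = C1 + C2*x^(1 + sqrt(2))


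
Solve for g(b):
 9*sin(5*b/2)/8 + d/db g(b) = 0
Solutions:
 g(b) = C1 + 9*cos(5*b/2)/20


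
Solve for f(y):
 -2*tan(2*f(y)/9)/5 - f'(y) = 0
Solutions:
 f(y) = -9*asin(C1*exp(-4*y/45))/2 + 9*pi/2
 f(y) = 9*asin(C1*exp(-4*y/45))/2


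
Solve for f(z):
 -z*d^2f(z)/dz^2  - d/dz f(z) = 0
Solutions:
 f(z) = C1 + C2*log(z)


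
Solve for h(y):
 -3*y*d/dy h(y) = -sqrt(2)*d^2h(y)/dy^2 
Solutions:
 h(y) = C1 + C2*erfi(2^(1/4)*sqrt(3)*y/2)


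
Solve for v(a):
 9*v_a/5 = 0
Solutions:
 v(a) = C1


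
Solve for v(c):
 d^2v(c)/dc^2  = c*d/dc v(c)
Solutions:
 v(c) = C1 + C2*erfi(sqrt(2)*c/2)


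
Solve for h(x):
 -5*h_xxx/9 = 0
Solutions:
 h(x) = C1 + C2*x + C3*x^2


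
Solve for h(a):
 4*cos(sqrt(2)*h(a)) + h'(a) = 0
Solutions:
 h(a) = sqrt(2)*(pi - asin((exp(2*sqrt(2)*C1) + exp(8*sqrt(2)*a))/(exp(2*sqrt(2)*C1) - exp(8*sqrt(2)*a))))/2
 h(a) = sqrt(2)*asin((exp(2*sqrt(2)*C1) + exp(8*sqrt(2)*a))/(exp(2*sqrt(2)*C1) - exp(8*sqrt(2)*a)))/2


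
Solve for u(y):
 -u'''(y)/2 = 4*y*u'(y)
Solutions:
 u(y) = C1 + Integral(C2*airyai(-2*y) + C3*airybi(-2*y), y)


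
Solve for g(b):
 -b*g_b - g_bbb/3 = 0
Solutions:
 g(b) = C1 + Integral(C2*airyai(-3^(1/3)*b) + C3*airybi(-3^(1/3)*b), b)


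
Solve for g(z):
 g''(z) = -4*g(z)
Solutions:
 g(z) = C1*sin(2*z) + C2*cos(2*z)


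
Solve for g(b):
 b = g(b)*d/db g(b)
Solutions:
 g(b) = -sqrt(C1 + b^2)
 g(b) = sqrt(C1 + b^2)


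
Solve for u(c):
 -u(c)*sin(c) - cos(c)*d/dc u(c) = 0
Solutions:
 u(c) = C1*cos(c)


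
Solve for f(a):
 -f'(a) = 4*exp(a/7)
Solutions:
 f(a) = C1 - 28*exp(a/7)


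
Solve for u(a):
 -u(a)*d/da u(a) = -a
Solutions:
 u(a) = -sqrt(C1 + a^2)
 u(a) = sqrt(C1 + a^2)


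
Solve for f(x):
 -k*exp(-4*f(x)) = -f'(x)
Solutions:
 f(x) = log(-I*(C1 + 4*k*x)^(1/4))
 f(x) = log(I*(C1 + 4*k*x)^(1/4))
 f(x) = log(-(C1 + 4*k*x)^(1/4))
 f(x) = log(C1 + 4*k*x)/4


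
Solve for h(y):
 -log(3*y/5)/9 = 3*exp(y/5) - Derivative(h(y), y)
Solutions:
 h(y) = C1 + y*log(y)/9 + y*(-log(5) - 1 + log(3))/9 + 15*exp(y/5)


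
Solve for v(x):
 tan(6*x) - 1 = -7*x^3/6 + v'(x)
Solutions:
 v(x) = C1 + 7*x^4/24 - x - log(cos(6*x))/6


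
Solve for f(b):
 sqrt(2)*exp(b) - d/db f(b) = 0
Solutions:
 f(b) = C1 + sqrt(2)*exp(b)


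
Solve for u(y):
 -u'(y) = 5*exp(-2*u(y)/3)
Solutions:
 u(y) = 3*log(-sqrt(C1 - 5*y)) - 3*log(3) + 3*log(6)/2
 u(y) = 3*log(C1 - 5*y)/2 - 3*log(3) + 3*log(6)/2


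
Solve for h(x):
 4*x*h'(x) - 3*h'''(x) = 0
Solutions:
 h(x) = C1 + Integral(C2*airyai(6^(2/3)*x/3) + C3*airybi(6^(2/3)*x/3), x)


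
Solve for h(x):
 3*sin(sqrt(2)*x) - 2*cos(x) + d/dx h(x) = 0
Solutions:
 h(x) = C1 + 2*sin(x) + 3*sqrt(2)*cos(sqrt(2)*x)/2


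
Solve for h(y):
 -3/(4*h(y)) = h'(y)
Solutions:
 h(y) = -sqrt(C1 - 6*y)/2
 h(y) = sqrt(C1 - 6*y)/2


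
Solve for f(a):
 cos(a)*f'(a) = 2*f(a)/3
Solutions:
 f(a) = C1*(sin(a) + 1)^(1/3)/(sin(a) - 1)^(1/3)


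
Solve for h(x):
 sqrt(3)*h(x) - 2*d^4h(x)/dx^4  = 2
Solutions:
 h(x) = C1*exp(-2^(3/4)*3^(1/8)*x/2) + C2*exp(2^(3/4)*3^(1/8)*x/2) + C3*sin(2^(3/4)*3^(1/8)*x/2) + C4*cos(2^(3/4)*3^(1/8)*x/2) + 2*sqrt(3)/3


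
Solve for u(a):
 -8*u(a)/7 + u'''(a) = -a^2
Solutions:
 u(a) = C3*exp(2*7^(2/3)*a/7) + 7*a^2/8 + (C1*sin(sqrt(3)*7^(2/3)*a/7) + C2*cos(sqrt(3)*7^(2/3)*a/7))*exp(-7^(2/3)*a/7)


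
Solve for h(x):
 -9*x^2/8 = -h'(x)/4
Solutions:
 h(x) = C1 + 3*x^3/2


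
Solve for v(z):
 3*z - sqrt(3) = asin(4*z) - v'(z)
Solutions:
 v(z) = C1 - 3*z^2/2 + z*asin(4*z) + sqrt(3)*z + sqrt(1 - 16*z^2)/4


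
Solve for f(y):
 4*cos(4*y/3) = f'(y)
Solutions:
 f(y) = C1 + 3*sin(4*y/3)


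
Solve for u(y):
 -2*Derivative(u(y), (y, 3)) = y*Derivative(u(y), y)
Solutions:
 u(y) = C1 + Integral(C2*airyai(-2^(2/3)*y/2) + C3*airybi(-2^(2/3)*y/2), y)


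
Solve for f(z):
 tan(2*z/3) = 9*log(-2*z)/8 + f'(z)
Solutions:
 f(z) = C1 - 9*z*log(-z)/8 - 9*z*log(2)/8 + 9*z/8 - 3*log(cos(2*z/3))/2


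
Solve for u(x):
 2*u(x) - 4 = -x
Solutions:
 u(x) = 2 - x/2


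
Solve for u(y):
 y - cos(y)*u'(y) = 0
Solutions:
 u(y) = C1 + Integral(y/cos(y), y)


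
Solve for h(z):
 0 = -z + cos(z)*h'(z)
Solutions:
 h(z) = C1 + Integral(z/cos(z), z)


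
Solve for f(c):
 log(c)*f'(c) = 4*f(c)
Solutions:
 f(c) = C1*exp(4*li(c))


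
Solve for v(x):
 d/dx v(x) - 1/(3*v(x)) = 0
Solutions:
 v(x) = -sqrt(C1 + 6*x)/3
 v(x) = sqrt(C1 + 6*x)/3


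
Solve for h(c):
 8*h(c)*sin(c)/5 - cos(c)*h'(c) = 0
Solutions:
 h(c) = C1/cos(c)^(8/5)


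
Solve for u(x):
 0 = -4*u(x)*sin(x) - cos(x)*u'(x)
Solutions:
 u(x) = C1*cos(x)^4


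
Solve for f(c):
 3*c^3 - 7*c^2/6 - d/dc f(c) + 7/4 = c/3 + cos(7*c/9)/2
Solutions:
 f(c) = C1 + 3*c^4/4 - 7*c^3/18 - c^2/6 + 7*c/4 - 9*sin(7*c/9)/14


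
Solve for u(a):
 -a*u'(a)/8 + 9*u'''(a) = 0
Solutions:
 u(a) = C1 + Integral(C2*airyai(3^(1/3)*a/6) + C3*airybi(3^(1/3)*a/6), a)


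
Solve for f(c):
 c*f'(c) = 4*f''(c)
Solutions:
 f(c) = C1 + C2*erfi(sqrt(2)*c/4)


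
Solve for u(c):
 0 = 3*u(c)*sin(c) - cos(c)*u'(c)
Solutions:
 u(c) = C1/cos(c)^3


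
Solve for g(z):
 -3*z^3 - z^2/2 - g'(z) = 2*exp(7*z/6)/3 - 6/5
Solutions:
 g(z) = C1 - 3*z^4/4 - z^3/6 + 6*z/5 - 4*exp(7*z/6)/7


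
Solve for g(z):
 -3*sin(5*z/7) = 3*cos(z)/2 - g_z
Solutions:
 g(z) = C1 + 3*sin(z)/2 - 21*cos(5*z/7)/5


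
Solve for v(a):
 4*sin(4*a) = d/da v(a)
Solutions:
 v(a) = C1 - cos(4*a)


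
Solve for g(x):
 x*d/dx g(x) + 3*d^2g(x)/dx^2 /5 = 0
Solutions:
 g(x) = C1 + C2*erf(sqrt(30)*x/6)


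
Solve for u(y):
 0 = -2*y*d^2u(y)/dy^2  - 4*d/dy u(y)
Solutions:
 u(y) = C1 + C2/y


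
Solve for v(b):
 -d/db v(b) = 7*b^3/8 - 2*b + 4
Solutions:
 v(b) = C1 - 7*b^4/32 + b^2 - 4*b


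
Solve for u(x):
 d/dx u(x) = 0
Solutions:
 u(x) = C1


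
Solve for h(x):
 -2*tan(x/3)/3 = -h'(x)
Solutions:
 h(x) = C1 - 2*log(cos(x/3))


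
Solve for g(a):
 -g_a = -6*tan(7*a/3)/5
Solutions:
 g(a) = C1 - 18*log(cos(7*a/3))/35


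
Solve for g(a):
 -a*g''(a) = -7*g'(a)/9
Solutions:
 g(a) = C1 + C2*a^(16/9)


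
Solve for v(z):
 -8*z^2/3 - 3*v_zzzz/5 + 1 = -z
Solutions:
 v(z) = C1 + C2*z + C3*z^2 + C4*z^3 - z^6/81 + z^5/72 + 5*z^4/72


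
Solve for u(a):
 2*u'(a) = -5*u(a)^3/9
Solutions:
 u(a) = -3*sqrt(-1/(C1 - 5*a))
 u(a) = 3*sqrt(-1/(C1 - 5*a))


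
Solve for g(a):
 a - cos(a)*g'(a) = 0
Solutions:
 g(a) = C1 + Integral(a/cos(a), a)


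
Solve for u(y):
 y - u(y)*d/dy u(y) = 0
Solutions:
 u(y) = -sqrt(C1 + y^2)
 u(y) = sqrt(C1 + y^2)


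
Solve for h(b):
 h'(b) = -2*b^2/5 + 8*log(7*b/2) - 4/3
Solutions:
 h(b) = C1 - 2*b^3/15 + 8*b*log(b) - 28*b/3 - 8*b*log(2) + 8*b*log(7)


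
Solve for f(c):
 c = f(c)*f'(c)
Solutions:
 f(c) = -sqrt(C1 + c^2)
 f(c) = sqrt(C1 + c^2)


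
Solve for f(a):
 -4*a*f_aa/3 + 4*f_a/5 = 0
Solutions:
 f(a) = C1 + C2*a^(8/5)


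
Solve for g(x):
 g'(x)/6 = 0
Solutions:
 g(x) = C1


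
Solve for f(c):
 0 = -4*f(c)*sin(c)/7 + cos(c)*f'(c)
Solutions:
 f(c) = C1/cos(c)^(4/7)


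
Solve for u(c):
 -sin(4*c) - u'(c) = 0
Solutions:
 u(c) = C1 + cos(4*c)/4


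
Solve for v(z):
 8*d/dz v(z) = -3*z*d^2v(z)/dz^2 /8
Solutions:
 v(z) = C1 + C2/z^(61/3)


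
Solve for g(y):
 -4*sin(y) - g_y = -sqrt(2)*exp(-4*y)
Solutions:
 g(y) = C1 + 4*cos(y) - sqrt(2)*exp(-4*y)/4


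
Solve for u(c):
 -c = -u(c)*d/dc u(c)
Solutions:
 u(c) = -sqrt(C1 + c^2)
 u(c) = sqrt(C1 + c^2)


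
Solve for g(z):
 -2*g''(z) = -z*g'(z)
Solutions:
 g(z) = C1 + C2*erfi(z/2)


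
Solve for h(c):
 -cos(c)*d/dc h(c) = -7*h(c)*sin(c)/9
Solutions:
 h(c) = C1/cos(c)^(7/9)


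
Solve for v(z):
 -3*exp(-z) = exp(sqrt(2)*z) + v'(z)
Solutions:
 v(z) = C1 - sqrt(2)*exp(sqrt(2)*z)/2 + 3*exp(-z)


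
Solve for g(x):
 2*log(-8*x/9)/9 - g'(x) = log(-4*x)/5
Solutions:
 g(x) = C1 + x*log(-x)/45 + x*(-20*log(3) - 1 + 12*log(2))/45


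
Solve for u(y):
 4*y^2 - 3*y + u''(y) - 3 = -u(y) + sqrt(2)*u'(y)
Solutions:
 u(y) = -4*y^2 - 8*sqrt(2)*y + 3*y + (C1*sin(sqrt(2)*y/2) + C2*cos(sqrt(2)*y/2))*exp(sqrt(2)*y/2) - 5 + 3*sqrt(2)


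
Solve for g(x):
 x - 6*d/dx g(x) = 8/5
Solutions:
 g(x) = C1 + x^2/12 - 4*x/15


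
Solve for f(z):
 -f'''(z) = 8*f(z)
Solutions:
 f(z) = C3*exp(-2*z) + (C1*sin(sqrt(3)*z) + C2*cos(sqrt(3)*z))*exp(z)


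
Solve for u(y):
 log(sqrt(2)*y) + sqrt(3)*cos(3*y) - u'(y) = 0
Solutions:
 u(y) = C1 + y*log(y) - y + y*log(2)/2 + sqrt(3)*sin(3*y)/3


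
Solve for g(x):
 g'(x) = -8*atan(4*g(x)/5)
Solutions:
 Integral(1/atan(4*_y/5), (_y, g(x))) = C1 - 8*x


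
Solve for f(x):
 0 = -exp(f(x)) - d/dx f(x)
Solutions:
 f(x) = log(1/(C1 + x))


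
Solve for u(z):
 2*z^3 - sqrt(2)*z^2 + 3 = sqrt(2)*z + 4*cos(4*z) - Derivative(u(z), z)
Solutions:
 u(z) = C1 - z^4/2 + sqrt(2)*z^3/3 + sqrt(2)*z^2/2 - 3*z + sin(4*z)


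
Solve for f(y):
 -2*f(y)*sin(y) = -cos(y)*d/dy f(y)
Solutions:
 f(y) = C1/cos(y)^2


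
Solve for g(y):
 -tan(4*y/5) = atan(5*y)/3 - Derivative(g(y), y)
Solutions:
 g(y) = C1 + y*atan(5*y)/3 - log(25*y^2 + 1)/30 - 5*log(cos(4*y/5))/4


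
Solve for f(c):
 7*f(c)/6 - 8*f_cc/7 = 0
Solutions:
 f(c) = C1*exp(-7*sqrt(3)*c/12) + C2*exp(7*sqrt(3)*c/12)


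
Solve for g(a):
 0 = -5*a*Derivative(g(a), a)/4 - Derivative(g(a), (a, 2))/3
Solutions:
 g(a) = C1 + C2*erf(sqrt(30)*a/4)


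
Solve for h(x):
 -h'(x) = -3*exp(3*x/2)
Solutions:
 h(x) = C1 + 2*exp(3*x/2)


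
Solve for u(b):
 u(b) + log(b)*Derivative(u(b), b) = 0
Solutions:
 u(b) = C1*exp(-li(b))


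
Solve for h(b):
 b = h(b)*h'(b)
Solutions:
 h(b) = -sqrt(C1 + b^2)
 h(b) = sqrt(C1 + b^2)


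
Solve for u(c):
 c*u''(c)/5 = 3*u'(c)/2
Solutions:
 u(c) = C1 + C2*c^(17/2)


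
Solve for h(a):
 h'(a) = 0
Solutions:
 h(a) = C1


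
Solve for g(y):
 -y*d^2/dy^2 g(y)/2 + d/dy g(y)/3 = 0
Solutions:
 g(y) = C1 + C2*y^(5/3)


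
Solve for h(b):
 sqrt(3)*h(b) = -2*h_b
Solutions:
 h(b) = C1*exp(-sqrt(3)*b/2)


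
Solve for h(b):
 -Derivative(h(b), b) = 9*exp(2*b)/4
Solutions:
 h(b) = C1 - 9*exp(2*b)/8


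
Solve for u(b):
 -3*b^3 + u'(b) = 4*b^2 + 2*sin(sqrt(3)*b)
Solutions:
 u(b) = C1 + 3*b^4/4 + 4*b^3/3 - 2*sqrt(3)*cos(sqrt(3)*b)/3


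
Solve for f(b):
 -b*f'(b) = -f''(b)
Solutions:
 f(b) = C1 + C2*erfi(sqrt(2)*b/2)


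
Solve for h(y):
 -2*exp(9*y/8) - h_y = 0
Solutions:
 h(y) = C1 - 16*exp(9*y/8)/9


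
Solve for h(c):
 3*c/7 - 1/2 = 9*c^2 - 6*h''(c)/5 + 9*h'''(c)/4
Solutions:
 h(c) = C1 + C2*c + C3*exp(8*c/15) + 5*c^4/8 + 1555*c^3/336 + 70535*c^2/2688


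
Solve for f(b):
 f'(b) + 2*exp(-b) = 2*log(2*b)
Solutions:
 f(b) = C1 + 2*b*log(b) + 2*b*(-1 + log(2)) + 2*exp(-b)


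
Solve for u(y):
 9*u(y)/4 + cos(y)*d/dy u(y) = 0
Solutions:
 u(y) = C1*(sin(y) - 1)^(9/8)/(sin(y) + 1)^(9/8)


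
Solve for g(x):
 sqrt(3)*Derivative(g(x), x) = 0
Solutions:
 g(x) = C1


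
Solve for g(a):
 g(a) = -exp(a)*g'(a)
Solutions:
 g(a) = C1*exp(exp(-a))


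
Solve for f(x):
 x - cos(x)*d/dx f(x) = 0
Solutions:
 f(x) = C1 + Integral(x/cos(x), x)


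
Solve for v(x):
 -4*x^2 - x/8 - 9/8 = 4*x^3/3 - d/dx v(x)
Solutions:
 v(x) = C1 + x^4/3 + 4*x^3/3 + x^2/16 + 9*x/8


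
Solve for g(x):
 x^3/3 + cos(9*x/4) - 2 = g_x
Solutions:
 g(x) = C1 + x^4/12 - 2*x + 4*sin(9*x/4)/9


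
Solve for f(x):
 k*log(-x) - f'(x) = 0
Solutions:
 f(x) = C1 + k*x*log(-x) - k*x


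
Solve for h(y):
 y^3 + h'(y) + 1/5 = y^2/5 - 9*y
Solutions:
 h(y) = C1 - y^4/4 + y^3/15 - 9*y^2/2 - y/5


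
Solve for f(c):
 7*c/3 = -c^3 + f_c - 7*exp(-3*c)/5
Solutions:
 f(c) = C1 + c^4/4 + 7*c^2/6 - 7*exp(-3*c)/15


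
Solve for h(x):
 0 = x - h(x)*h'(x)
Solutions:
 h(x) = -sqrt(C1 + x^2)
 h(x) = sqrt(C1 + x^2)


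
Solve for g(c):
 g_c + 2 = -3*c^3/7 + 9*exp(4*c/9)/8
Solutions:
 g(c) = C1 - 3*c^4/28 - 2*c + 81*exp(4*c/9)/32


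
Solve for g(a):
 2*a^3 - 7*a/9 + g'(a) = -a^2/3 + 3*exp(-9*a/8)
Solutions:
 g(a) = C1 - a^4/2 - a^3/9 + 7*a^2/18 - 8*exp(-9*a/8)/3


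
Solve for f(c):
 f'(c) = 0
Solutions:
 f(c) = C1


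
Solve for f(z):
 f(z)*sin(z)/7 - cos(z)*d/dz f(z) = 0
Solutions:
 f(z) = C1/cos(z)^(1/7)


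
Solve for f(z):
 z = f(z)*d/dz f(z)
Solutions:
 f(z) = -sqrt(C1 + z^2)
 f(z) = sqrt(C1 + z^2)


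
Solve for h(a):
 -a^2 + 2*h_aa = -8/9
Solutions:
 h(a) = C1 + C2*a + a^4/24 - 2*a^2/9


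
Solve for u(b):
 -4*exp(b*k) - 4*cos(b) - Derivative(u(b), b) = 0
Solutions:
 u(b) = C1 - 4*sin(b) - 4*exp(b*k)/k


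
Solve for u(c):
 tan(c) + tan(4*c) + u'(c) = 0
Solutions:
 u(c) = C1 + log(cos(c)) + log(cos(4*c))/4


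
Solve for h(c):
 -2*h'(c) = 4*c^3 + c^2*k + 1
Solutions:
 h(c) = C1 - c^4/2 - c^3*k/6 - c/2


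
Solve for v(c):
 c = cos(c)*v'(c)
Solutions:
 v(c) = C1 + Integral(c/cos(c), c)


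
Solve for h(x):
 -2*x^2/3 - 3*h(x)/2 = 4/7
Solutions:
 h(x) = -4*x^2/9 - 8/21


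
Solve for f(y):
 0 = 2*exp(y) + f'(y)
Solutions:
 f(y) = C1 - 2*exp(y)


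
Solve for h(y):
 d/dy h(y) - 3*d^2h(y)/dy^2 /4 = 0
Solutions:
 h(y) = C1 + C2*exp(4*y/3)


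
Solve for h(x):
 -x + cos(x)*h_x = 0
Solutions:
 h(x) = C1 + Integral(x/cos(x), x)


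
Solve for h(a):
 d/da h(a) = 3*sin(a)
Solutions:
 h(a) = C1 - 3*cos(a)


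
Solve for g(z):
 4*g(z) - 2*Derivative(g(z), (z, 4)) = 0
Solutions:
 g(z) = C1*exp(-2^(1/4)*z) + C2*exp(2^(1/4)*z) + C3*sin(2^(1/4)*z) + C4*cos(2^(1/4)*z)


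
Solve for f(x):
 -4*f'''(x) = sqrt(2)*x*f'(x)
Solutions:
 f(x) = C1 + Integral(C2*airyai(-sqrt(2)*x/2) + C3*airybi(-sqrt(2)*x/2), x)


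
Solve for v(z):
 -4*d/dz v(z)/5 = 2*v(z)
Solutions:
 v(z) = C1*exp(-5*z/2)


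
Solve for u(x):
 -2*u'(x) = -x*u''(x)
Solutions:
 u(x) = C1 + C2*x^3


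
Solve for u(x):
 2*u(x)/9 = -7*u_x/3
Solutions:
 u(x) = C1*exp(-2*x/21)


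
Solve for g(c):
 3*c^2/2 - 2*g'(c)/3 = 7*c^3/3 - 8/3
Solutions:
 g(c) = C1 - 7*c^4/8 + 3*c^3/4 + 4*c


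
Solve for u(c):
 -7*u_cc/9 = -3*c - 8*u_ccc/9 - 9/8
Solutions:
 u(c) = C1 + C2*c + C3*exp(7*c/8) + 9*c^3/14 + 2295*c^2/784


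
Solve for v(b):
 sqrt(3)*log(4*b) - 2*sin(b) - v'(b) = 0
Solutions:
 v(b) = C1 + sqrt(3)*b*(log(b) - 1) + 2*sqrt(3)*b*log(2) + 2*cos(b)


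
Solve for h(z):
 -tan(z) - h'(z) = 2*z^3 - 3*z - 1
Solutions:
 h(z) = C1 - z^4/2 + 3*z^2/2 + z + log(cos(z))


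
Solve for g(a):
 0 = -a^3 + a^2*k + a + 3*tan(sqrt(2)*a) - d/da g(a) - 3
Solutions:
 g(a) = C1 - a^4/4 + a^3*k/3 + a^2/2 - 3*a - 3*sqrt(2)*log(cos(sqrt(2)*a))/2


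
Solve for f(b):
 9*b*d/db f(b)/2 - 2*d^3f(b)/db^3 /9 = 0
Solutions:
 f(b) = C1 + Integral(C2*airyai(3*6^(1/3)*b/2) + C3*airybi(3*6^(1/3)*b/2), b)


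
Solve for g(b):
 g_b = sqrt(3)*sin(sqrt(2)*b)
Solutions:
 g(b) = C1 - sqrt(6)*cos(sqrt(2)*b)/2


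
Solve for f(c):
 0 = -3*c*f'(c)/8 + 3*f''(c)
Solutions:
 f(c) = C1 + C2*erfi(c/4)


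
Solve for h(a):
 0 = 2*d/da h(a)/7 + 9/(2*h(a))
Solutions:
 h(a) = -sqrt(C1 - 126*a)/2
 h(a) = sqrt(C1 - 126*a)/2


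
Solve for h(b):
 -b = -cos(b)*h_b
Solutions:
 h(b) = C1 + Integral(b/cos(b), b)


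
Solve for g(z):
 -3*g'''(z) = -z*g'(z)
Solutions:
 g(z) = C1 + Integral(C2*airyai(3^(2/3)*z/3) + C3*airybi(3^(2/3)*z/3), z)


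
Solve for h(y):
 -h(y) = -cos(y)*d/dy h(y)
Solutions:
 h(y) = C1*sqrt(sin(y) + 1)/sqrt(sin(y) - 1)


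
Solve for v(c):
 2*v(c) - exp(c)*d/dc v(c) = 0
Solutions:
 v(c) = C1*exp(-2*exp(-c))


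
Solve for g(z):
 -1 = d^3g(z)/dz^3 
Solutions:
 g(z) = C1 + C2*z + C3*z^2 - z^3/6


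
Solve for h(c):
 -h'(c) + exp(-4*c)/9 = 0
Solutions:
 h(c) = C1 - exp(-4*c)/36


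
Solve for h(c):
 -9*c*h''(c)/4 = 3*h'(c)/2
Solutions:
 h(c) = C1 + C2*c^(1/3)


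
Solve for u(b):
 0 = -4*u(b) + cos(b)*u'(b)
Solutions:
 u(b) = C1*(sin(b)^2 + 2*sin(b) + 1)/(sin(b)^2 - 2*sin(b) + 1)


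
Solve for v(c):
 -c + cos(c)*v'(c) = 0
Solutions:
 v(c) = C1 + Integral(c/cos(c), c)


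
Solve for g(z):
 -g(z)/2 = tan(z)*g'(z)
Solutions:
 g(z) = C1/sqrt(sin(z))


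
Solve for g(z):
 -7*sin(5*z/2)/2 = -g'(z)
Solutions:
 g(z) = C1 - 7*cos(5*z/2)/5


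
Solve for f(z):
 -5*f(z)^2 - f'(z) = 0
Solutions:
 f(z) = 1/(C1 + 5*z)


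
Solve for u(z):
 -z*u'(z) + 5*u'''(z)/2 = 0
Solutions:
 u(z) = C1 + Integral(C2*airyai(2^(1/3)*5^(2/3)*z/5) + C3*airybi(2^(1/3)*5^(2/3)*z/5), z)


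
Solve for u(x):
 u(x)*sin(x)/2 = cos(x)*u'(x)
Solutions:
 u(x) = C1/sqrt(cos(x))


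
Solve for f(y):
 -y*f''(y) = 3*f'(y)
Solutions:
 f(y) = C1 + C2/y^2
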